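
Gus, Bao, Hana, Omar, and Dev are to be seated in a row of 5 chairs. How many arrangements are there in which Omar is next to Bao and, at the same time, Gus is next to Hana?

24

Treat {Omar,Bao} as one block (2 orders) and {Gus,Hana} as another (2 orders).
That leaves 3 units to arrange: 2 × 2 × 3! = 4 × 6 = 24.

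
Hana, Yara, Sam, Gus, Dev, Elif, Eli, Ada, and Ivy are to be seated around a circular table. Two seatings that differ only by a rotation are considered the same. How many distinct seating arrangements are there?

Around a circle, 9 distinct people have 9!/9 = (8)! = 40320 rotationally distinct seatings.

40320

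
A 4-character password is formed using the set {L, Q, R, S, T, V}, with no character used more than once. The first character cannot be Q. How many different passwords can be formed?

The first character has 6−1 = 5 choices (anything except Q).
The remaining 3 characters are filled from the other 5 symbols without repetition: 5 × 4 × 3 = 60.
Total: 5 × 60 = 300.

300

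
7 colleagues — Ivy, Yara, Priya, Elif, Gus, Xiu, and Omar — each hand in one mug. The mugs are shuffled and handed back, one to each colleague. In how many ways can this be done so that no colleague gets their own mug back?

1854

This is the derangement count D_7: permutations of 7 items with no fixed point.
By inclusion–exclusion this is Σ_{j=0}^{7} (−1)^j C(7,j)·(7−j)!.
Computing: 5040 − 5040 + 2520 − 840 + 210 − 42 + 7 − 1 = 1854.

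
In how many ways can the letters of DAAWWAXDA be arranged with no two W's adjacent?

2940

Total arrangements of DAAWWAXDA: 9!/(4!·2!·2!) = 3780.
If the two W's are adjacent, glue them into one block, leaving 8 items to arrange: (8)!/(4!·2!) = 840 ways.
Hence 3780 − 840 = 2940.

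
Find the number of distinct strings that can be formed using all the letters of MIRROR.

120

MIRROR has 6 letters with R appearing 3 times.
The number of distinct arrangements is 6!/(3!) = 720/6 = 120.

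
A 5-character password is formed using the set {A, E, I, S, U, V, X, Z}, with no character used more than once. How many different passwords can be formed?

6720

With no repetition, fill the 5 characters in order: 8 choices, then 7, down to 4.
That product is 8 × 7 × 6 × 5 × 4 = 6720.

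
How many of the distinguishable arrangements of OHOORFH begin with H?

With the first slot taken by H, it remains to arrange the other 6 letters (OOORFH).
Those 6 letters have O appearing 3 times, giving (6)!/(3!) = 120.

120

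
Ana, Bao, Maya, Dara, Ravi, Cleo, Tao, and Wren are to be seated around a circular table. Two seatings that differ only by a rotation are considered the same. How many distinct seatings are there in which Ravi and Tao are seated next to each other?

1440

Treat {Ravi, Tao} as one unit (2 internal orders) and seat the resulting 7 units around the table: (6)! circular arrangements.
So 2 × (6)! = 2 × 720 = 1440.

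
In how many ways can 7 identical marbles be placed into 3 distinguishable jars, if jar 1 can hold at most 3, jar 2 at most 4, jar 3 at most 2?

By stars and bars, unrestricted non-negative solutions to x_1+…+x_3 = 7 number C(7+2,2) = 36.
Subtract solutions that violate a single cap (substitute x_i' = x_i − (cap_i+1)): x_1 ≥ 4 gives C(5,2) = 10; x_2 ≥ 5 gives C(4,2) = 6; x_3 ≥ 3 gives C(6,2) = 15. Together 31.
Add back pairs where two caps are both exceeded: 0 + 1 + 0 = 1.
By inclusion–exclusion the count is 36 − 31 + 1 = 6.

6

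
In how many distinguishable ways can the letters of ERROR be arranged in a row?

20

Letter multiplicities in ERROR: E×1, O×1, R×3.
Dividing 5! = 120 by 3! = 6 for the repeated letters gives 20.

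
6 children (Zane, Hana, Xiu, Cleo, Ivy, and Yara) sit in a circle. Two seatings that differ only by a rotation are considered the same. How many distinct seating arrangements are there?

Around a circle, 6 distinct people have 6!/6 = (5)! = 120 rotationally distinct seatings.

120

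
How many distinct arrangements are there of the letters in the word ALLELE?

60

The 6 letters of ALLELE have repeats: E appearing twice and L appearing 3 times.
So there are 6! / (3!·2!) = 60 distinguishable arrangements.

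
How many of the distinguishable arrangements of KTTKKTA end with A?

Fix A in the last position and arrange the remaining 6 letters.
Those 6 letters have K appearing 3 times and T appearing 3 times, giving (6)!/(3!·3!) = 20.

20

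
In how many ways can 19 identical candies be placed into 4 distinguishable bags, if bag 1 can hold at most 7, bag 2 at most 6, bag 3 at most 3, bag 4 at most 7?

34

Ignoring the caps, the number of non-negative solutions to x_1+…+x_4 = 19 is C(22,3) = 1540.
Subtract solutions that violate a single cap (substitute x_i' = x_i − (cap_i+1)): x_1 ≥ 8 gives C(14,3) = 364; x_2 ≥ 7 gives C(15,3) = 455; x_3 ≥ 4 gives C(18,3) = 816; x_4 ≥ 8 gives C(14,3) = 364. Together 1999.
Add back pairs where two caps are both exceeded: 35 + 120 + 20 + 165 + 35 + 120 = 495.
Subtract triples: 1 + 0 + 0 + 1 = 2.
By inclusion–exclusion the count is 1540 − 1999 + 495 − 2 = 34.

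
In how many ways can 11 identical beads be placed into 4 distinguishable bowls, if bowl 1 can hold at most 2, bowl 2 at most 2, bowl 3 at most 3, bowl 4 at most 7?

18

Without the upper bounds there are C(14,3) = 364 ways to split 11 among 4 bowls.
Subtract solutions that violate a single cap (substitute x_i' = x_i − (cap_i+1)): x_1 ≥ 3 gives C(11,3) = 165; x_2 ≥ 3 gives C(11,3) = 165; x_3 ≥ 4 gives C(10,3) = 120; x_4 ≥ 8 gives C(6,3) = 20. Together 470.
Add back pairs where two caps are both exceeded: 56 + 35 + 1 + 35 + 1 + 0 = 128.
Subtract triples: 4 + 0 + 0 + 0 = 4.
By inclusion–exclusion the count is 364 − 470 + 128 − 4 = 18.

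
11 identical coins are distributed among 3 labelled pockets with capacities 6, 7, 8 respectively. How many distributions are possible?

47

Without the upper bounds there are C(13,2) = 78 ways to split 11 among 3 pockets.
Subtract solutions that violate a single cap (substitute x_i' = x_i − (cap_i+1)): x_1 ≥ 7 gives C(6,2) = 15; x_2 ≥ 8 gives C(5,2) = 10; x_3 ≥ 9 gives C(4,2) = 6. Together 31.
No two caps can be exceeded simultaneously, so the pair terms are all 0.
By inclusion–exclusion the count is 78 − 31 + 0 = 47.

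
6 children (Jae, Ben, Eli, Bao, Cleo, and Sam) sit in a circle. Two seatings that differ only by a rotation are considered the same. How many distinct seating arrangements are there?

Seat Jae anywhere (absorbing the rotational symmetry), then permute the other 5: (5)! = 120.

120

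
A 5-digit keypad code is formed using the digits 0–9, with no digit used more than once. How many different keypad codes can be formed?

Choose and order 5 of the 10 symbols: the first digit has 10 options, the next 9, and so on down to 6.
That product is 10 × 9 × 8 × 7 × 6 = 30240.

30240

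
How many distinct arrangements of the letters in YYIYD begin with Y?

12

Fix Y in the first position and arrange the remaining 4 letters.
Those 4 letters have Y appearing twice, giving (4)!/(2!) = 12.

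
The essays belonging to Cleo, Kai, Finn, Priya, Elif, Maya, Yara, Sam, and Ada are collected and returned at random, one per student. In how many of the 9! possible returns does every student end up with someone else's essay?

133496

This is the derangement count D_9: permutations of 9 items with no fixed point.
By inclusion–exclusion this is Σ_{j=0}^{9} (−1)^j C(9,j)·(9−j)!.
Computing: 362880 − 362880 + 181440 − 60480 + 15120 − 3024 + 504 − 72 + 9 − 1 = 133496.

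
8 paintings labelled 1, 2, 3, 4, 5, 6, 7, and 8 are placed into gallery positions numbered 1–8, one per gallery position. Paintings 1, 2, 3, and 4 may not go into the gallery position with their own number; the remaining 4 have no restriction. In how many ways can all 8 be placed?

24024

Let Aᵢ (for 1 ≤ i ≤ 4) be the placements that put painting i in its forbidden gallery position. Any j of these fix j positions, leaving (8−j)! ways to fill the rest, and there are C(4,j) ways to pick which j.
By inclusion–exclusion, the number of valid placements is Σ_{j=0}^{4} (−1)^j C(4,j)·(8−j)!.
Computing: 40320 − 20160 + 4320 − 480 + 24 = 24024.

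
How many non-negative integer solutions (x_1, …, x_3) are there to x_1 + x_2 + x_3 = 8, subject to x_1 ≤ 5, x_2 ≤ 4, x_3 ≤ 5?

23

Ignoring the caps, the number of non-negative solutions to x_1+…+x_3 = 8 is C(10,2) = 45.
Subtract solutions that violate a single cap (substitute x_i' = x_i − (cap_i+1)): x_1 ≥ 6 gives C(4,2) = 6; x_2 ≥ 5 gives C(5,2) = 10; x_3 ≥ 6 gives C(4,2) = 6. Together 22.
No two caps can be exceeded simultaneously, so the pair terms are all 0.
By inclusion–exclusion the count is 45 − 22 + 0 = 23.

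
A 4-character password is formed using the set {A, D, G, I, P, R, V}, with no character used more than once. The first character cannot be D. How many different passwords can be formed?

The first character has 7−1 = 6 choices (anything except D).
The remaining 3 characters are filled from the other 6 symbols without repetition: 6 × 5 × 4 = 120.
Total: 6 × 120 = 720.

720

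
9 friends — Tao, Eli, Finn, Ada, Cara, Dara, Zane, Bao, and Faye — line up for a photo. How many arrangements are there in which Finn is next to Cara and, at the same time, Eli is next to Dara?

20160

Treat {Finn,Cara} as one block (2 orders) and {Eli,Dara} as another (2 orders).
That leaves 7 units to arrange: 2 × 2 × 7! = 4 × 5040 = 20160.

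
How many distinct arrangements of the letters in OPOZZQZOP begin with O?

1680

With the first slot taken by O, it remains to arrange the other 8 letters (POZZQZOP).
Those 8 letters have O appearing twice, P appearing twice, and Z appearing 3 times, giving (8)!/(3!·2!·2!) = 1680.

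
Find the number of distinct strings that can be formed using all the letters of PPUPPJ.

30

The 6 letters of PPUPPJ have repeats: P appearing 4 times.
The number of distinct arrangements is 6!/(4!) = 720/24 = 30.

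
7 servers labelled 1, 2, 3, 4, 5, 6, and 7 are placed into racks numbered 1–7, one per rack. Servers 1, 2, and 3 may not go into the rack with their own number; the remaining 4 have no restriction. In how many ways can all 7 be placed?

Let Aᵢ (for i ∈ {1, 2, 3}) be the placements that put server i in its forbidden rack. Any j of these fix j positions, leaving (7−j)! ways to fill the rest, and there are C(3,j) ways to pick which j.
By inclusion–exclusion, the number of valid placements is Σ_{j=0}^{3} (−1)^j C(3,j)·(7−j)!.
Computing: 5040 − 2160 + 360 − 24 = 3216.

3216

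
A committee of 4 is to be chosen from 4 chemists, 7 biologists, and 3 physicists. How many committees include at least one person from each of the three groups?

462

Total 4-person selections from all 14: C(14,4) = 1001.
Subtract selections that omit an entire group: no chemists → C(10,4) = 210; no biologists → C(7,4) = 35; no physicists → C(11,4) = 330.
Add back selections omitting two groups (i.e. drawn from a single group): C(4,4) + C(7,4) + C(3,4) = 36.
By inclusion–exclusion: 1001 − 575 + 36 = 462.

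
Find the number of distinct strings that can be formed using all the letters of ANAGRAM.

840

Letter multiplicities in ANAGRAM: A×3, G×1, M×1, N×1, R×1.
The number of distinct arrangements is 7!/(3!) = 5040/6 = 840.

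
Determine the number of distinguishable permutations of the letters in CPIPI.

Letter multiplicities in CPIPI: C×1, I×2, P×2.
Dividing 5! = 120 by 2!·2! = 4 for the repeated letters gives 30.

30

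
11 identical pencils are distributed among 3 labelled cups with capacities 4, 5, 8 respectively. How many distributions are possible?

Without the upper bounds there are C(13,2) = 78 ways to split 11 among 3 cups.
Subtract solutions that violate a single cap (substitute x_i' = x_i − (cap_i+1)): x_1 ≥ 5 gives C(8,2) = 28; x_2 ≥ 6 gives C(7,2) = 21; x_3 ≥ 9 gives C(4,2) = 6. Together 55.
Add back pairs where two caps are both exceeded: 1 + 0 + 0 = 1.
By inclusion–exclusion the count is 78 − 55 + 1 = 24.

24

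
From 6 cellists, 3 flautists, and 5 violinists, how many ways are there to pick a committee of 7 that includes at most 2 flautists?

3102

Split by how many flautists are chosen (0 through 2).
Sum: C(3,0)·C(11,7) + C(3,1)·C(11,6) + C(3,2)·C(11,5) = 330 + 1386 + 1386 = 3102.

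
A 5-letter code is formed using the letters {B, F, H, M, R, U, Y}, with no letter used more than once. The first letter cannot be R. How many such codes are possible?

The first letter has 7−1 = 6 choices (anything except R).
The remaining 4 letters are filled from the other 6 symbols without repetition: 6 × 5 × 4 × 3 = 360.
Total: 6 × 360 = 2160.

2160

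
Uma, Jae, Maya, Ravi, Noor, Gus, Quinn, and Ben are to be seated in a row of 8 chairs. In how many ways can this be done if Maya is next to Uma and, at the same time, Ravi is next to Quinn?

Treat {Maya,Uma} as one block (2 orders) and {Ravi,Quinn} as another (2 orders).
That leaves 6 units to arrange: 2 × 2 × 6! = 4 × 720 = 2880.

2880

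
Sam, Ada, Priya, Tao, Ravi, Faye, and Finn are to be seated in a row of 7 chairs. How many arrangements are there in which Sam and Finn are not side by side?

Of the 7! = 5040 arrangements, those with Sam and Finn adjacent number 2 × 6! = 1440 (treat the pair as a block with 2 internal orders).
Complementary counting: 5040 − 1440 = 3600.

3600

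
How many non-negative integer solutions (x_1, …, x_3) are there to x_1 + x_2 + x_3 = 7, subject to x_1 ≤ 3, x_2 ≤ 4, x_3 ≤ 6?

19

Without the upper bounds there are C(9,2) = 36 ways to split 7 among 3 variables.
Subtract solutions that violate a single cap (substitute x_i' = x_i − (cap_i+1)): x_1 ≥ 4 gives C(5,2) = 10; x_2 ≥ 5 gives C(4,2) = 6; x_3 ≥ 7 gives C(2,2) = 1. Together 17.
No two caps can be exceeded simultaneously, so the pair terms are all 0.
By inclusion–exclusion the count is 36 − 17 + 0 = 19.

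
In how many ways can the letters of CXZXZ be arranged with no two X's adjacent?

18

There are 5!/(2!·2!) = 30 arrangements of CXZXZ in total.
Arrangements with the X's together: treat XX as one letter, giving (4)!/(2!) = 12.
Subtracting, 30 − 12 = 18 arrangements keep the X's apart.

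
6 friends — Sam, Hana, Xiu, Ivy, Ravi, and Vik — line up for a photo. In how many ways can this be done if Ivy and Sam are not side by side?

480

Of the 6! = 720 arrangements, those with Ivy and Sam adjacent number 2 × 5! = 240 (treat the pair as a block with 2 internal orders).
So 720 − 240 = 480 arrangements keep them apart.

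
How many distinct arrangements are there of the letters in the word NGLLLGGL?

The 8 letters of NGLLLGGL have repeats: G appearing 3 times and L appearing 4 times.
The number of distinct arrangements is 8!/(4!·3!) = 40320/144 = 280.

280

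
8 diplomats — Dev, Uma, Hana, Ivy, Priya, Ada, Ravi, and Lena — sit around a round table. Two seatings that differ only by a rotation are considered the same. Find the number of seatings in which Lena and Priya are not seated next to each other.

3600

All circular seatings of 8 people number (7)! = 5040.
Those with Lena next to Priya: fuse the pair into one unit and seat 7 units around a circle — 2·(6)! = 1440.
Subtracting, 5040 − 1440 = 3600.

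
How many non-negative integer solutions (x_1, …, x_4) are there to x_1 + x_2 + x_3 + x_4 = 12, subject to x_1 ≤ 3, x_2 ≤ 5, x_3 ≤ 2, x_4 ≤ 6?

Ignoring the caps, the number of non-negative solutions to x_1+…+x_4 = 12 is C(15,3) = 455.
Subtract solutions that violate a single cap (substitute x_i' = x_i − (cap_i+1)): x_1 ≥ 4 gives C(11,3) = 165; x_2 ≥ 6 gives C(9,3) = 84; x_3 ≥ 3 gives C(12,3) = 220; x_4 ≥ 7 gives C(8,3) = 56. Together 525.
Add back pairs where two caps are both exceeded: 10 + 56 + 4 + 20 + 0 + 10 = 100.
By inclusion–exclusion the count is 455 − 525 + 100 = 30.

30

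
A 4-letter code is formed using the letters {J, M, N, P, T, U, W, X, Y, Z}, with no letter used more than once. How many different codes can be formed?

5040

With no repetition, fill the 4 letters in order: 10 choices, then 9, down to 7.
10 × 9 × 8 × 7 = 5040.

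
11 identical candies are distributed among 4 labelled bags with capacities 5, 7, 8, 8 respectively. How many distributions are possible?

268

By stars and bars, unrestricted non-negative solutions to x_1+…+x_4 = 11 number C(11+3,3) = 364.
Subtract solutions that violate a single cap (substitute x_i' = x_i − (cap_i+1)): x_1 ≥ 6 gives C(8,3) = 56; x_2 ≥ 8 gives C(6,3) = 20; x_3 ≥ 9 gives C(5,3) = 10; x_4 ≥ 9 gives C(5,3) = 10. Together 96.
No two caps can be exceeded simultaneously, so the pair terms are all 0.
By inclusion–exclusion the count is 364 − 96 + 0 = 268.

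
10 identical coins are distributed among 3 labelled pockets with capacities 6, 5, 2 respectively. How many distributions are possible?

9

Without the upper bounds there are C(12,2) = 66 ways to split 10 among 3 pockets.
Subtract solutions that violate a single cap (substitute x_i' = x_i − (cap_i+1)): x_1 ≥ 7 gives C(5,2) = 10; x_2 ≥ 6 gives C(6,2) = 15; x_3 ≥ 3 gives C(9,2) = 36. Together 61.
Add back pairs where two caps are both exceeded: 0 + 1 + 3 = 4.
By inclusion–exclusion the count is 66 − 61 + 4 = 9.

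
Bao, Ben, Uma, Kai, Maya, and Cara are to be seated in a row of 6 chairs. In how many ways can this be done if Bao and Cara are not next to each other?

Of the 6! = 720 arrangements, those with Bao and Cara adjacent number 2 × 5! = 240 (treat the pair as a block with 2 internal orders).
Complementary counting: 720 − 240 = 480.

480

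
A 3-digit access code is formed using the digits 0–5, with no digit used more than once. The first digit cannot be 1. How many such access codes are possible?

The first digit has 6−1 = 5 choices (anything except 1).
The remaining 2 digits are filled from the other 5 symbols without repetition: 5 × 4 = 20.
Total: 5 × 20 = 100.

100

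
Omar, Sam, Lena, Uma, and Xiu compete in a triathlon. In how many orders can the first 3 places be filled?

This is an ordered selection of 3 from 5: P(5,3).
That gives 5 × 4 × 3 = 60.

60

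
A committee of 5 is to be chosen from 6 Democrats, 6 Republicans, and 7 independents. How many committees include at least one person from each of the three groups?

8295

With no constraint there are C(19,5) = 11628 possible selections.
Subtract selections that omit an entire group: no Democrats → C(13,5) = 1287; no Republicans → C(13,5) = 1287; no independents → C(12,5) = 792.
Add back selections omitting two groups (i.e. drawn from a single group): C(6,5) + C(6,5) + C(7,5) = 33.
By inclusion–exclusion: 11628 − 3366 + 33 = 8295.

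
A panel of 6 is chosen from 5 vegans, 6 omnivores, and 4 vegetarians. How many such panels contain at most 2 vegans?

3570

Split by how many vegans are chosen (0 through 2).
Sum: C(5,0)·C(10,6) + C(5,1)·C(10,5) + C(5,2)·C(10,4) = 210 + 1260 + 2100 = 3570.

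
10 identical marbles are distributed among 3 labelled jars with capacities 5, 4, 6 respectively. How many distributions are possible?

Without the upper bounds there are C(12,2) = 66 ways to split 10 among 3 jars.
Subtract solutions that violate a single cap (substitute x_i' = x_i − (cap_i+1)): x_1 ≥ 6 gives C(6,2) = 15; x_2 ≥ 5 gives C(7,2) = 21; x_3 ≥ 7 gives C(5,2) = 10. Together 46.
No two caps can be exceeded simultaneously, so the pair terms are all 0.
By inclusion–exclusion the count is 66 − 46 + 0 = 20.

20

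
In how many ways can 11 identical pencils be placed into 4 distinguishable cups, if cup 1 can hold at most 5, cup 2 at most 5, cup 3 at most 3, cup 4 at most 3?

48

Ignoring the caps, the number of non-negative solutions to x_1+…+x_4 = 11 is C(14,3) = 364.
Subtract solutions that violate a single cap (substitute x_i' = x_i − (cap_i+1)): x_1 ≥ 6 gives C(8,3) = 56; x_2 ≥ 6 gives C(8,3) = 56; x_3 ≥ 4 gives C(10,3) = 120; x_4 ≥ 4 gives C(10,3) = 120. Together 352.
Add back pairs where two caps are both exceeded: 0 + 4 + 4 + 4 + 4 + 20 = 36.
By inclusion–exclusion the count is 364 − 352 + 36 = 48.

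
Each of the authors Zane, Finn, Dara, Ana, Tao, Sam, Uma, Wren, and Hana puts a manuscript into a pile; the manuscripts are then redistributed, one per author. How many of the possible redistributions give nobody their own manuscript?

Count assignments avoiding every fixed point. For any j of the 9 authors fixed to their own manuscript, the other 9−j can be arranged in (9−j)! ways.
By inclusion–exclusion this is Σ_{j=0}^{9} (−1)^j C(9,j)·(9−j)!.
Computing: 362880 − 362880 + 181440 − 60480 + 15120 − 3024 + 504 − 72 + 9 − 1 = 133496.

133496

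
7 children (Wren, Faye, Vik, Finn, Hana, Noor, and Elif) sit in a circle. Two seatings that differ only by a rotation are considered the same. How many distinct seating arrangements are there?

Around a circle, 7 distinct people have 7!/7 = (6)! = 720 rotationally distinct seatings.

720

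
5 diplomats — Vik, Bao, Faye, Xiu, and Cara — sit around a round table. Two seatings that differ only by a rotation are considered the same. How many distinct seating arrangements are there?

24

Around a circle, 5 distinct people have 5!/5 = (4)! = 24 rotationally distinct seatings.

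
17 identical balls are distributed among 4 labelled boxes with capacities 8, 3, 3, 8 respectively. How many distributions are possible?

By stars and bars, unrestricted non-negative solutions to x_1+…+x_4 = 17 number C(17+3,3) = 1140.
Subtract solutions that violate a single cap (substitute x_i' = x_i − (cap_i+1)): x_1 ≥ 9 gives C(11,3) = 165; x_2 ≥ 4 gives C(16,3) = 560; x_3 ≥ 4 gives C(16,3) = 560; x_4 ≥ 9 gives C(11,3) = 165. Together 1450.
Add back pairs where two caps are both exceeded: 35 + 35 + 0 + 220 + 35 + 35 = 360.
Subtract triples: 1 + 0 + 0 + 1 = 2.
By inclusion–exclusion the count is 1140 − 1450 + 360 − 2 = 48.

48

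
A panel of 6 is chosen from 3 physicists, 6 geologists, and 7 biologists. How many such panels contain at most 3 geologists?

7272

Split by how many geologists are chosen (0 through 3).
Sum: C(6,0)·C(10,6) + C(6,1)·C(10,5) + C(6,2)·C(10,4) + C(6,3)·C(10,3) = 210 + 1512 + 3150 + 2400 = 7272.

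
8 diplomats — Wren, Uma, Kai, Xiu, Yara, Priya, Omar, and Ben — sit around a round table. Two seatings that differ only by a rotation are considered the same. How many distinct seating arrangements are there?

Seat Wren anywhere (absorbing the rotational symmetry), then permute the other 7: (7)! = 5040.

5040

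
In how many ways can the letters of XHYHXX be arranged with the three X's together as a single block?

12

Treat the 3 copies of X as a single block. The multiset to arrange is then {XXX, H, H, Y}, 4 items in all.
That gives (4)!/(2!) = 12 arrangements.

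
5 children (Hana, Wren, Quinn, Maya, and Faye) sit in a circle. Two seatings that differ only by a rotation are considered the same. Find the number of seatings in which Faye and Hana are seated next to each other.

Glue Faye and Hana into a block (2 internal orders). Seating 4 units around a circle gives (3)! arrangements.
So 2 × (3)! = 2 × 6 = 12.

12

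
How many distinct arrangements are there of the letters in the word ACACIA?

ACACIA has 6 letters with A appearing 3 times and C appearing twice.
Dividing 6! = 720 by 3!·2! = 12 for the repeated letters gives 60.

60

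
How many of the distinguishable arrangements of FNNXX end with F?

6

With the last slot taken by F, it remains to arrange the other 4 letters (NNXX).
Those 4 letters have N appearing twice and X appearing twice, giving (4)!/(2!·2!) = 6.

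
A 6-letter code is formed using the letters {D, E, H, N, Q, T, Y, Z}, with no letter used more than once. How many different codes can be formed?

20160

Choose and order 6 of the 8 symbols: the first letter has 8 options, the next 7, and so on down to 3.
That product is 8 × 7 × 6 × 5 × 4 × 3 = 20160.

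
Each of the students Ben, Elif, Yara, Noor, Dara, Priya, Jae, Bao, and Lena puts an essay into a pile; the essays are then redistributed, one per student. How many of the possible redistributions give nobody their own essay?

133496

Count assignments avoiding every fixed point. For any j of the 9 students fixed to their own essay, the other 9−j can be arranged in (9−j)! ways.
By inclusion–exclusion this is Σ_{j=0}^{9} (−1)^j C(9,j)·(9−j)!.
Computing: 362880 − 362880 + 181440 − 60480 + 15120 − 3024 + 504 − 72 + 9 − 1 = 133496.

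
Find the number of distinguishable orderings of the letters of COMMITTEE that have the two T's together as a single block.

10080

Treat the 2 copies of T as a single block. The multiset to arrange is then {TT, C, E, E, I, M, M, O}, 8 items in all.
That gives (8)!/(2!·2!) = 10080 arrangements.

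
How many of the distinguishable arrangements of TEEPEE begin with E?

20

With the first slot taken by E, it remains to arrange the other 5 letters (TEPEE).
Those 5 letters have E appearing 3 times, giving (5)!/(3!) = 20.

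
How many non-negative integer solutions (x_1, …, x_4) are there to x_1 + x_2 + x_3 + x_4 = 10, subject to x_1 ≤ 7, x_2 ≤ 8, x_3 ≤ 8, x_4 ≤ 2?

148

Without the upper bounds there are C(13,3) = 286 ways to split 10 among 4 variables.
Subtract solutions that violate a single cap (substitute x_i' = x_i − (cap_i+1)): x_1 ≥ 8 gives C(5,3) = 10; x_2 ≥ 9 gives C(4,3) = 4; x_3 ≥ 9 gives C(4,3) = 4; x_4 ≥ 3 gives C(10,3) = 120. Together 138.
No two caps can be exceeded simultaneously, so the pair terms are all 0.
By inclusion–exclusion the count is 286 − 138 + 0 = 148.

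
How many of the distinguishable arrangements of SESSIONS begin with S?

840

With the first slot taken by S, it remains to arrange the other 7 letters (ESSIONS).
Those 7 letters have S appearing 3 times, giving (7)!/(3!) = 840.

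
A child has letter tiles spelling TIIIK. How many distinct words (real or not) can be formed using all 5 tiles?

Letter multiplicities in TIIIK: I×3, K×1, T×1.
The number of distinct arrangements is 5!/(3!) = 120/6 = 20.

20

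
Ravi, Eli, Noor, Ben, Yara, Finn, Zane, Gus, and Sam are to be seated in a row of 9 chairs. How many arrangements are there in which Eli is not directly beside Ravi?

There are 9! = 362880 arrangements in all. If Eli and Ravi are adjacent, merging them into one block gives 2·(8)! = 80640 arrangements.
Complementary counting: 362880 − 80640 = 282240.

282240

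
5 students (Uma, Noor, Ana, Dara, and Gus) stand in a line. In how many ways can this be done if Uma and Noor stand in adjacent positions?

48

Treat {Uma, Noor} as a single unit. There are 4 units to order, and the pair itself can be ordered 2 ways.
So the count is 2·(4)! = 48.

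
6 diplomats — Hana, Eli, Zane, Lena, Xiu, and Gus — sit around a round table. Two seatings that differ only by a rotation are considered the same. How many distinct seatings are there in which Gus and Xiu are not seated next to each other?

All circular seatings of 6 people number (5)! = 120.
Those with Gus next to Xiu: fuse the pair into one unit and seat 5 units around a circle — 2·(4)! = 48.
Subtracting, 120 − 48 = 72.

72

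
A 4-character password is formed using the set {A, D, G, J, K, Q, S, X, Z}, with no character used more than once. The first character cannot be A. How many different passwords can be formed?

The first character has 9−1 = 8 choices (anything except A).
The remaining 3 characters are filled from the other 8 symbols without repetition: 8 × 7 × 6 = 336.
Total: 8 × 336 = 2688.

2688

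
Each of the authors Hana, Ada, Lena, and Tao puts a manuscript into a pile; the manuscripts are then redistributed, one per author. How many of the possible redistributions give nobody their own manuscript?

This is the derangement count D_4: permutations of 4 items with no fixed point.
By inclusion–exclusion this is Σ_{j=0}^{4} (−1)^j C(4,j)·(4−j)!.
Computing: 24 − 24 + 12 − 4 + 1 = 9.

9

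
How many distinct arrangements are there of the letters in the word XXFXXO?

XXFXXO has 6 letters with X appearing 4 times.
Dividing 6! = 720 by 4! = 24 for the repeated letters gives 30.

30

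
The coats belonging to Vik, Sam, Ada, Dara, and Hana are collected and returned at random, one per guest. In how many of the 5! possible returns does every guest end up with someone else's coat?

44

This is the derangement count D_5: permutations of 5 items with no fixed point.
By inclusion–exclusion this is Σ_{j=0}^{5} (−1)^j C(5,j)·(5−j)!.
Computing: 120 − 120 + 60 − 20 + 5 − 1 = 44.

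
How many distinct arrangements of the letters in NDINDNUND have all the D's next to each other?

Treat the 3 copies of D as a single block. The multiset to arrange is then {DDD, I, N, N, N, N, U}, 7 items in all.
That gives (7)!/(4!) = 210 arrangements.

210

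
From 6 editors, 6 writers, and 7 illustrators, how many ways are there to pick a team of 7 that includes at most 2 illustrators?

Split by how many illustrators are chosen (0 through 2).
Sum: C(7,0)·C(12,7) + C(7,1)·C(12,6) + C(7,2)·C(12,5) = 792 + 6468 + 16632 = 23892.

23892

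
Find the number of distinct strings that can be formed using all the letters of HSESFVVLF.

Letter multiplicities in HSESFVVLF: E×1, F×2, H×1, L×1, S×2, V×2.
Dividing 9! = 362880 by 2!·2!·2! = 8 for the repeated letters gives 45360.

45360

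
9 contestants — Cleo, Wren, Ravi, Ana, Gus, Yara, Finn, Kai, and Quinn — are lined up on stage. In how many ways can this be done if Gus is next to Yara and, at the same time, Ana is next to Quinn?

Treat {Gus,Yara} as one block (2 orders) and {Ana,Quinn} as another (2 orders).
That leaves 7 units to arrange: 2 × 2 × 7! = 4 × 5040 = 20160.

20160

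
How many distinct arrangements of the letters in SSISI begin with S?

With the first slot taken by S, it remains to arrange the other 4 letters (SISI).
Those 4 letters have I appearing twice and S appearing twice, giving (4)!/(2!·2!) = 6.

6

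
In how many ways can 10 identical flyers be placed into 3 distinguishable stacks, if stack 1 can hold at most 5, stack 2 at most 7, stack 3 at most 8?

Ignoring the caps, the number of non-negative solutions to x_1+…+x_3 = 10 is C(12,2) = 66.
Subtract solutions that violate a single cap (substitute x_i' = x_i − (cap_i+1)): x_1 ≥ 6 gives C(6,2) = 15; x_2 ≥ 8 gives C(4,2) = 6; x_3 ≥ 9 gives C(3,2) = 3. Together 24.
No two caps can be exceeded simultaneously, so the pair terms are all 0.
By inclusion–exclusion the count is 66 − 24 + 0 = 42.

42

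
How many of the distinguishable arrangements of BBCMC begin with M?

Fix M in the first position and arrange the remaining 4 letters.
Those 4 letters have B appearing twice and C appearing twice, giving (4)!/(2!·2!) = 6.

6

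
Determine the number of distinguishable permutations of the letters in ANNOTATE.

ANNOTATE has 8 letters with A appearing twice, N appearing twice, and T appearing twice.
So there are 8! / (2!·2!·2!) = 5040 distinguishable arrangements.

5040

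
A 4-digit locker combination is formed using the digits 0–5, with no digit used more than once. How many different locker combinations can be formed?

Choose and order 4 of the 6 symbols: the first digit has 6 options, the next 5, then 4, 3.
That product is 6 × 5 × 4 × 3 = 360.

360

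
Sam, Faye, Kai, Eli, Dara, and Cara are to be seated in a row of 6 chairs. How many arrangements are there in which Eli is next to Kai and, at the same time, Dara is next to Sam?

Treat {Eli,Kai} as one block (2 orders) and {Dara,Sam} as another (2 orders).
That leaves 4 units to arrange: 2 × 2 × 4! = 4 × 24 = 96.

96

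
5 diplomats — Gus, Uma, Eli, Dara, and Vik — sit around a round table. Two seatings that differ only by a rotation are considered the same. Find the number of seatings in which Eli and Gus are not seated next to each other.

12

Without the restriction there are (4)! = 24 seatings.
Those with Eli next to Gus: fuse the pair into one unit and seat 4 units around a circle — 2·(3)! = 12.
Subtracting, 24 − 12 = 12.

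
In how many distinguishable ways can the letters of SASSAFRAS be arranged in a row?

2520

The 9 letters of SASSAFRAS have repeats: A appearing 3 times and S appearing 4 times.
So there are 9! / (4!·3!) = 2520 distinguishable arrangements.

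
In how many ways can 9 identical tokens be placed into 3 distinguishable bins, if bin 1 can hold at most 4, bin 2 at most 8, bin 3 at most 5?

Ignoring the caps, the number of non-negative solutions to x_1+…+x_3 = 9 is C(11,2) = 55.
Subtract solutions that violate a single cap (substitute x_i' = x_i − (cap_i+1)): x_1 ≥ 5 gives C(6,2) = 15; x_2 ≥ 9 gives C(2,2) = 1; x_3 ≥ 6 gives C(5,2) = 10. Together 26.
No two caps can be exceeded simultaneously, so the pair terms are all 0.
By inclusion–exclusion the count is 55 − 26 + 0 = 29.

29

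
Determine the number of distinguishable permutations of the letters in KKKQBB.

The 6 letters of KKKQBB have repeats: B appearing twice and K appearing 3 times.
So there are 6! / (3!·2!) = 60 distinguishable arrangements.

60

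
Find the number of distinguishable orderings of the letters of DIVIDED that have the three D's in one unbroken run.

Treat the 3 copies of D as a single block. The multiset to arrange is then {DDD, E, I, I, V}, 5 items in all.
That gives (5)!/(2!) = 60 arrangements.

60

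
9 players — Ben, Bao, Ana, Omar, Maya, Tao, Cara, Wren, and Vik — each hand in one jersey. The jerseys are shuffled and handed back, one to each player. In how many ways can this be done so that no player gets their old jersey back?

Let Aᵢ be the assignments in which player i gets their old jersey. We want the size of the complement of A₁∪…∪A_9.
By inclusion–exclusion this is Σ_{j=0}^{9} (−1)^j C(9,j)·(9−j)!.
Computing: 362880 − 362880 + 181440 − 60480 + 15120 − 3024 + 504 − 72 + 9 − 1 = 133496.

133496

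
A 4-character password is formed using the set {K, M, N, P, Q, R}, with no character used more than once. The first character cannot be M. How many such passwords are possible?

300

The first character has 6−1 = 5 choices (anything except M).
The remaining 3 characters are filled from the other 5 symbols without repetition: 5 × 4 × 3 = 60.
Total: 5 × 60 = 300.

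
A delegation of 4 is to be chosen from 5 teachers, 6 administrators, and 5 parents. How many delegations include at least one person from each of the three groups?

With no constraint there are C(16,4) = 1820 possible selections.
Subtract selections that omit an entire group: no teachers → C(11,4) = 330; no administrators → C(10,4) = 210; no parents → C(11,4) = 330.
Add back selections omitting two groups (i.e. drawn from a single group): C(5,4) + C(6,4) + C(5,4) = 25.
By inclusion–exclusion: 1820 − 870 + 25 = 975.

975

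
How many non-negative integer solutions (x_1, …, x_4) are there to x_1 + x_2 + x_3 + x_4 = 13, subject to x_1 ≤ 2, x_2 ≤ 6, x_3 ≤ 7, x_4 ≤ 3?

42

By stars and bars, unrestricted non-negative solutions to x_1+…+x_4 = 13 number C(13+3,3) = 560.
Subtract solutions that violate a single cap (substitute x_i' = x_i − (cap_i+1)): x_1 ≥ 3 gives C(13,3) = 286; x_2 ≥ 7 gives C(9,3) = 84; x_3 ≥ 8 gives C(8,3) = 56; x_4 ≥ 4 gives C(12,3) = 220. Together 646.
Add back pairs where two caps are both exceeded: 20 + 10 + 84 + 0 + 10 + 4 = 128.
By inclusion–exclusion the count is 560 − 646 + 128 = 42.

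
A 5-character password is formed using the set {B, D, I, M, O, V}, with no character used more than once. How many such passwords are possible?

720

Choose and order 5 of the 6 symbols: the first character has 6 options, the next 5, and so on down to 2.
That product is 6 × 5 × 4 × 3 × 2 = 720.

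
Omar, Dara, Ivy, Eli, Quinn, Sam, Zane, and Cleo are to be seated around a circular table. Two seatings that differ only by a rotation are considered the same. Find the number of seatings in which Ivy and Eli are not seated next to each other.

All circular seatings of 8 people number (7)! = 5040.
Seatings with Ivy beside Eli: treat them as a block with 2 internal orders, giving 2 × (6)! = 1440.
Subtracting, 5040 − 1440 = 3600.

3600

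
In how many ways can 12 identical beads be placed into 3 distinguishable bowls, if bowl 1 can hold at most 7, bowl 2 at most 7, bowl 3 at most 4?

By stars and bars, unrestricted non-negative solutions to x_1+…+x_3 = 12 number C(12+2,2) = 91.
Subtract solutions that violate a single cap (substitute x_i' = x_i − (cap_i+1)): x_1 ≥ 8 gives C(6,2) = 15; x_2 ≥ 8 gives C(6,2) = 15; x_3 ≥ 5 gives C(9,2) = 36. Together 66.
No two caps can be exceeded simultaneously, so the pair terms are all 0.
By inclusion–exclusion the count is 91 − 66 + 0 = 25.

25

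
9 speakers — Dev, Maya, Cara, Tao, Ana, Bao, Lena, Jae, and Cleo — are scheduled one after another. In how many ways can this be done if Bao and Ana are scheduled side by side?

Place the 7 others and the Bao-Ana pair as 8 objects in a line; the pair has 2 internal arrangements.
So the count is 2·(8)! = 80640.

80640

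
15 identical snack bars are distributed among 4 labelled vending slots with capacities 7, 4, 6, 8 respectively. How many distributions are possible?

Ignoring the caps, the number of non-negative solutions to x_1+…+x_4 = 15 is C(18,3) = 816.
Subtract solutions that violate a single cap (substitute x_i' = x_i − (cap_i+1)): x_1 ≥ 8 gives C(10,3) = 120; x_2 ≥ 5 gives C(13,3) = 286; x_3 ≥ 7 gives C(11,3) = 165; x_4 ≥ 9 gives C(9,3) = 84. Together 655.
Add back pairs where two caps are both exceeded: 10 + 1 + 0 + 20 + 4 + 0 = 35.
By inclusion–exclusion the count is 816 − 655 + 35 = 196.

196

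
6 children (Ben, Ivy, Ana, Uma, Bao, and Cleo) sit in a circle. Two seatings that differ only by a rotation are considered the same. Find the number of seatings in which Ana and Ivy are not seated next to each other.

72

All circular seatings of 6 people number (5)! = 120.
Seatings with Ana beside Ivy: treat them as a block with 2 internal orders, giving 2 × (4)! = 48.
Subtracting, 120 − 48 = 72.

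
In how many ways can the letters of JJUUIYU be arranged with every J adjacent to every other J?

Treat the 2 copies of J as a single block. The multiset to arrange is then {JJ, I, U, U, U, Y}, 6 items in all.
That gives (6)!/(3!) = 120 arrangements.

120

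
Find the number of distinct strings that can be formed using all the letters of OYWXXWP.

1260

The 7 letters of OYWXXWP have repeats: W appearing twice and X appearing twice.
So there are 7! / (2!·2!) = 1260 distinguishable arrangements.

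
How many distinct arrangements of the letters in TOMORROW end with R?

840

With the last slot taken by R, it remains to arrange the other 7 letters (TOMOROW).
Those 7 letters have O appearing 3 times, giving (7)!/(3!) = 840.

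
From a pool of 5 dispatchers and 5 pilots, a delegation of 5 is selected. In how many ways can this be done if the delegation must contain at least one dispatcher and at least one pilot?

With no constraint there are C(10,5) = 252 possible selections.
Subtract selections that omit an entire group: no dispatchers → C(5,5) = 1; no pilots → C(5,5) = 1.
Both groups omitted at once is impossible, so 252 − 2 = 250.

250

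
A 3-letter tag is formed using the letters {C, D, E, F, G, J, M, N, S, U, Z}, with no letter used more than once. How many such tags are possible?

990

Choose and order 3 of the 11 symbols: the first letter has 11 options, the next 10, then 9.
That product is 11 × 10 × 9 = 990.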